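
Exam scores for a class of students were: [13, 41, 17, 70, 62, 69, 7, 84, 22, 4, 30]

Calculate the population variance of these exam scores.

744.4463

Step 1: Compute the mean: (13 + 41 + 17 + 70 + 62 + 69 + 7 + 84 + 22 + 4 + 30) / 11 = 38.0909
Step 2: Compute squared deviations from the mean:
  (13 - 38.0909)^2 = 629.5537
  (41 - 38.0909)^2 = 8.4628
  (17 - 38.0909)^2 = 444.8264
  (70 - 38.0909)^2 = 1018.1901
  (62 - 38.0909)^2 = 571.6446
  (69 - 38.0909)^2 = 955.3719
  (7 - 38.0909)^2 = 966.6446
  (84 - 38.0909)^2 = 2107.6446
  (22 - 38.0909)^2 = 258.9174
  (4 - 38.0909)^2 = 1162.1901
  (30 - 38.0909)^2 = 65.4628
Step 3: Sum of squared deviations = 8188.9091
Step 4: Population variance = 8188.9091 / 11 = 744.4463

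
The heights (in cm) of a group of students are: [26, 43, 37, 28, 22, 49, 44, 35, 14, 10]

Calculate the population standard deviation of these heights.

12.3839

Step 1: Compute the mean: 30.8
Step 2: Sum of squared deviations from the mean: 1533.6
Step 3: Population variance = 1533.6 / 10 = 153.36
Step 4: Standard deviation = sqrt(153.36) = 12.3839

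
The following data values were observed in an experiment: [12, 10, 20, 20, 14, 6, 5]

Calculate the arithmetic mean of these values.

12.4286

Step 1: Sum all values: 12 + 10 + 20 + 20 + 14 + 6 + 5 = 87
Step 2: Count the number of values: n = 7
Step 3: Mean = sum / n = 87 / 7 = 12.4286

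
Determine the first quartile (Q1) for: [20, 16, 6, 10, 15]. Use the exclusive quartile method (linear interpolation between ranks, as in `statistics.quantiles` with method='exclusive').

8

Step 1: Sort the data: [6, 10, 15, 16, 20]
Step 2: n = 5
Step 3: Using the exclusive quartile method:
  Q1 = 8
  Q2 (median) = 15
  Q3 = 18
  IQR = Q3 - Q1 = 18 - 8 = 10
Step 4: Q1 = 8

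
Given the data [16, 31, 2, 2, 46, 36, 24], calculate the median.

24

Step 1: Sort the data in ascending order: [2, 2, 16, 24, 31, 36, 46]
Step 2: The number of values is n = 7.
Step 3: Since n is odd, the median is the middle value at position 4: 24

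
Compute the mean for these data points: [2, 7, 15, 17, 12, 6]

9.8333

Step 1: Sum all values: 2 + 7 + 15 + 17 + 12 + 6 = 59
Step 2: Count the number of values: n = 6
Step 3: Mean = sum / n = 59 / 6 = 9.8333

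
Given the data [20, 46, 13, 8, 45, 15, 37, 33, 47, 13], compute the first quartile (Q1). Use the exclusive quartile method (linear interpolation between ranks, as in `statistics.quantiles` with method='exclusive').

13

Step 1: Sort the data: [8, 13, 13, 15, 20, 33, 37, 45, 46, 47]
Step 2: n = 10
Step 3: Using the exclusive quartile method:
  Q1 = 13
  Q2 (median) = 26.5
  Q3 = 45.25
  IQR = Q3 - Q1 = 45.25 - 13 = 32.25
Step 4: Q1 = 13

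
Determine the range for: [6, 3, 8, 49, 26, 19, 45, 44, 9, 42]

46

Step 1: Identify the maximum value: max = 49
Step 2: Identify the minimum value: min = 3
Step 3: Range = max - min = 49 - 3 = 46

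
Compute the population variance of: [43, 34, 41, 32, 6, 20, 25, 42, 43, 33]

129.69

Step 1: Compute the mean: (43 + 34 + 41 + 32 + 6 + 20 + 25 + 42 + 43 + 33) / 10 = 31.9
Step 2: Compute squared deviations from the mean:
  (43 - 31.9)^2 = 123.21
  (34 - 31.9)^2 = 4.41
  (41 - 31.9)^2 = 82.81
  (32 - 31.9)^2 = 0.01
  (6 - 31.9)^2 = 670.81
  (20 - 31.9)^2 = 141.61
  (25 - 31.9)^2 = 47.61
  (42 - 31.9)^2 = 102.01
  (43 - 31.9)^2 = 123.21
  (33 - 31.9)^2 = 1.21
Step 3: Sum of squared deviations = 1296.9
Step 4: Population variance = 1296.9 / 10 = 129.69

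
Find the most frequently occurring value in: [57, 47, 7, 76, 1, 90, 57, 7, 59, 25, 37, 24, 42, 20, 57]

57

Step 1: Count the frequency of each value:
  1: appears 1 time(s)
  7: appears 2 time(s)
  20: appears 1 time(s)
  24: appears 1 time(s)
  25: appears 1 time(s)
  37: appears 1 time(s)
  42: appears 1 time(s)
  47: appears 1 time(s)
  57: appears 3 time(s)
  59: appears 1 time(s)
  76: appears 1 time(s)
  90: appears 1 time(s)
Step 2: The value 57 appears most frequently (3 times).
Step 3: Mode = 57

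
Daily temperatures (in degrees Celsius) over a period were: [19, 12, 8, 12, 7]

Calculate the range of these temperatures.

12

Step 1: Identify the maximum value: max = 19
Step 2: Identify the minimum value: min = 7
Step 3: Range = max - min = 19 - 7 = 12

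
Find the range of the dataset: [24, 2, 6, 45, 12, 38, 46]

44

Step 1: Identify the maximum value: max = 46
Step 2: Identify the minimum value: min = 2
Step 3: Range = max - min = 46 - 2 = 44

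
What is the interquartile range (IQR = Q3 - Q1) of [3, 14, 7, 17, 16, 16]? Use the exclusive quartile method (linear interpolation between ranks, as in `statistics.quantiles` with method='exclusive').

10.25

Step 1: Sort the data: [3, 7, 14, 16, 16, 17]
Step 2: n = 6
Step 3: Using the exclusive quartile method:
  Q1 = 6
  Q2 (median) = 15
  Q3 = 16.25
  IQR = Q3 - Q1 = 16.25 - 6 = 10.25
Step 4: IQR = 10.25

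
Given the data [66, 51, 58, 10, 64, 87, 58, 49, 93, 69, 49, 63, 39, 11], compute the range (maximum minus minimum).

83

Step 1: Identify the maximum value: max = 93
Step 2: Identify the minimum value: min = 10
Step 3: Range = max - min = 93 - 10 = 83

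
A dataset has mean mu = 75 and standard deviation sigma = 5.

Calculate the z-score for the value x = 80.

1

Step 1: Recall the z-score formula: z = (x - mu) / sigma
Step 2: Substitute values: z = (80 - 75) / 5
Step 3: z = 5 / 5 = 1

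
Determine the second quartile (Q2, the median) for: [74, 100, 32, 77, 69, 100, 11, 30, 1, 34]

51.5

Step 1: Sort the data: [1, 11, 30, 32, 34, 69, 74, 77, 100, 100]
Step 2: n = 10
Step 3: Q2 is the median. Since n is even, it is the average of the values at positions 5 and 6:
  Q2 = (34 + 69) / 2 = 51.5
Step 4: Q2 = 51.5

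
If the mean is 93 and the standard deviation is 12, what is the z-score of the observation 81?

-1

Step 1: Recall the z-score formula: z = (x - mu) / sigma
Step 2: Substitute values: z = (81 - 93) / 12
Step 3: z = -12 / 12 = -1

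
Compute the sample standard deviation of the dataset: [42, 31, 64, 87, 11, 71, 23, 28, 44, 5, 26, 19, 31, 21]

23.5224

Step 1: Compute the mean: 35.9286
Step 2: Sum of squared deviations from the mean: 7192.9286
Step 3: Sample variance = 7192.9286 / 13 = 553.3022
Step 4: Standard deviation = sqrt(553.3022) = 23.5224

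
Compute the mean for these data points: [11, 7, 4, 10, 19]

10.2

Step 1: Sum all values: 11 + 7 + 4 + 10 + 19 = 51
Step 2: Count the number of values: n = 5
Step 3: Mean = sum / n = 51 / 5 = 10.2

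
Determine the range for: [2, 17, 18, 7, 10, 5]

16

Step 1: Identify the maximum value: max = 18
Step 2: Identify the minimum value: min = 2
Step 3: Range = max - min = 18 - 2 = 16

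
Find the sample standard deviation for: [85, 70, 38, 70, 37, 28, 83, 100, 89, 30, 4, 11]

32.7529

Step 1: Compute the mean: 53.75
Step 2: Sum of squared deviations from the mean: 11800.25
Step 3: Sample variance = 11800.25 / 11 = 1072.75
Step 4: Standard deviation = sqrt(1072.75) = 32.7529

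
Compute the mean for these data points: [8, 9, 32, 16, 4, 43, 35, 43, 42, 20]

25.2

Step 1: Sum all values: 8 + 9 + 32 + 16 + 4 + 43 + 35 + 43 + 42 + 20 = 252
Step 2: Count the number of values: n = 10
Step 3: Mean = sum / n = 252 / 10 = 25.2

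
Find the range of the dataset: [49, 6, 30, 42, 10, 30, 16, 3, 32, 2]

47

Step 1: Identify the maximum value: max = 49
Step 2: Identify the minimum value: min = 2
Step 3: Range = max - min = 49 - 2 = 47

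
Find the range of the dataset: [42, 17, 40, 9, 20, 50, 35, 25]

41

Step 1: Identify the maximum value: max = 50
Step 2: Identify the minimum value: min = 9
Step 3: Range = max - min = 50 - 9 = 41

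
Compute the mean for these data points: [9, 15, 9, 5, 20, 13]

11.8333

Step 1: Sum all values: 9 + 15 + 9 + 5 + 20 + 13 = 71
Step 2: Count the number of values: n = 6
Step 3: Mean = sum / n = 71 / 6 = 11.8333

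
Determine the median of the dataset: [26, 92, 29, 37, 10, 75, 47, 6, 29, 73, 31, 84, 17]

31

Step 1: Sort the data in ascending order: [6, 10, 17, 26, 29, 29, 31, 37, 47, 73, 75, 84, 92]
Step 2: The number of values is n = 13.
Step 3: Since n is odd, the median is the middle value at position 7: 31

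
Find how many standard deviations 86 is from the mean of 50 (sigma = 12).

3

Step 1: Recall the z-score formula: z = (x - mu) / sigma
Step 2: Substitute values: z = (86 - 50) / 12
Step 3: z = 36 / 12 = 3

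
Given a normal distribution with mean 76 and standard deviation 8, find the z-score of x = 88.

1.5

Step 1: Recall the z-score formula: z = (x - mu) / sigma
Step 2: Substitute values: z = (88 - 76) / 8
Step 3: z = 12 / 8 = 1.5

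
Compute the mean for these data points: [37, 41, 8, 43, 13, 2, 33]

25.2857

Step 1: Sum all values: 37 + 41 + 8 + 43 + 13 + 2 + 33 = 177
Step 2: Count the number of values: n = 7
Step 3: Mean = sum / n = 177 / 7 = 25.2857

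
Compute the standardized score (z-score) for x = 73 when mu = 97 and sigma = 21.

-1.1429

Step 1: Recall the z-score formula: z = (x - mu) / sigma
Step 2: Substitute values: z = (73 - 97) / 21
Step 3: z = -24 / 21 = -1.1429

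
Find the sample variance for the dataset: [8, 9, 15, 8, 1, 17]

32.6667

Step 1: Compute the mean: (8 + 9 + 15 + 8 + 1 + 17) / 6 = 9.6667
Step 2: Compute squared deviations from the mean:
  (8 - 9.6667)^2 = 2.7778
  (9 - 9.6667)^2 = 0.4444
  (15 - 9.6667)^2 = 28.4444
  (8 - 9.6667)^2 = 2.7778
  (1 - 9.6667)^2 = 75.1111
  (17 - 9.6667)^2 = 53.7778
Step 3: Sum of squared deviations = 163.3333
Step 4: Sample variance = 163.3333 / 5 = 32.6667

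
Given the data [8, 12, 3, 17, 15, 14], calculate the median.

13

Step 1: Sort the data in ascending order: [3, 8, 12, 14, 15, 17]
Step 2: The number of values is n = 6.
Step 3: Since n is even, the median is the average of positions 3 and 4:
  Median = (12 + 14) / 2 = 13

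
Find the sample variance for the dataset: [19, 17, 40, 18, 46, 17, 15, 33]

148.5536

Step 1: Compute the mean: (19 + 17 + 40 + 18 + 46 + 17 + 15 + 33) / 8 = 25.625
Step 2: Compute squared deviations from the mean:
  (19 - 25.625)^2 = 43.8906
  (17 - 25.625)^2 = 74.3906
  (40 - 25.625)^2 = 206.6406
  (18 - 25.625)^2 = 58.1406
  (46 - 25.625)^2 = 415.1406
  (17 - 25.625)^2 = 74.3906
  (15 - 25.625)^2 = 112.8906
  (33 - 25.625)^2 = 54.3906
Step 3: Sum of squared deviations = 1039.875
Step 4: Sample variance = 1039.875 / 7 = 148.5536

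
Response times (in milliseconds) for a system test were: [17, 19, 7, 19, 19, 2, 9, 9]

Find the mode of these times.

19

Step 1: Count the frequency of each value:
  2: appears 1 time(s)
  7: appears 1 time(s)
  9: appears 2 time(s)
  17: appears 1 time(s)
  19: appears 3 time(s)
Step 2: The value 19 appears most frequently (3 times).
Step 3: Mode = 19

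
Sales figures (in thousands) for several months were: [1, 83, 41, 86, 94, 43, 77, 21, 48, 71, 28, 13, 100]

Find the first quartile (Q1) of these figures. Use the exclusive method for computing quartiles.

24.5

Step 1: Sort the data: [1, 13, 21, 28, 41, 43, 48, 71, 77, 83, 86, 94, 100]
Step 2: n = 13
Step 3: Using the exclusive quartile method:
  Q1 = 24.5
  Q2 (median) = 48
  Q3 = 84.5
  IQR = Q3 - Q1 = 84.5 - 24.5 = 60
Step 4: Q1 = 24.5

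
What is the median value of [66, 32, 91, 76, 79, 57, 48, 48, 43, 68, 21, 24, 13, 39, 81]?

48

Step 1: Sort the data in ascending order: [13, 21, 24, 32, 39, 43, 48, 48, 57, 66, 68, 76, 79, 81, 91]
Step 2: The number of values is n = 15.
Step 3: Since n is odd, the median is the middle value at position 8: 48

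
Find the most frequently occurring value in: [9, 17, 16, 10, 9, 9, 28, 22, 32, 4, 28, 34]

9

Step 1: Count the frequency of each value:
  4: appears 1 time(s)
  9: appears 3 time(s)
  10: appears 1 time(s)
  16: appears 1 time(s)
  17: appears 1 time(s)
  22: appears 1 time(s)
  28: appears 2 time(s)
  32: appears 1 time(s)
  34: appears 1 time(s)
Step 2: The value 9 appears most frequently (3 times).
Step 3: Mode = 9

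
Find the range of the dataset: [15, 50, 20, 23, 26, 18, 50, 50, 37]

35

Step 1: Identify the maximum value: max = 50
Step 2: Identify the minimum value: min = 15
Step 3: Range = max - min = 50 - 15 = 35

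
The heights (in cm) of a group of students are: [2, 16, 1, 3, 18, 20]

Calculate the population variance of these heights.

65.6667

Step 1: Compute the mean: (2 + 16 + 1 + 3 + 18 + 20) / 6 = 10
Step 2: Compute squared deviations from the mean:
  (2 - 10)^2 = 64
  (16 - 10)^2 = 36
  (1 - 10)^2 = 81
  (3 - 10)^2 = 49
  (18 - 10)^2 = 64
  (20 - 10)^2 = 100
Step 3: Sum of squared deviations = 394
Step 4: Population variance = 394 / 6 = 65.6667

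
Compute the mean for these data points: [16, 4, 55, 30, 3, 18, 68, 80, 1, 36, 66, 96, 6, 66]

38.9286

Step 1: Sum all values: 16 + 4 + 55 + 30 + 3 + 18 + 68 + 80 + 1 + 36 + 66 + 96 + 6 + 66 = 545
Step 2: Count the number of values: n = 14
Step 3: Mean = sum / n = 545 / 14 = 38.9286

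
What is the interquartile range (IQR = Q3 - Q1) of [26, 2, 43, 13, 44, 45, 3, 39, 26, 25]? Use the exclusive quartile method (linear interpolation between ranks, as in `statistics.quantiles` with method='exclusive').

32.75

Step 1: Sort the data: [2, 3, 13, 25, 26, 26, 39, 43, 44, 45]
Step 2: n = 10
Step 3: Using the exclusive quartile method:
  Q1 = 10.5
  Q2 (median) = 26
  Q3 = 43.25
  IQR = Q3 - Q1 = 43.25 - 10.5 = 32.75
Step 4: IQR = 32.75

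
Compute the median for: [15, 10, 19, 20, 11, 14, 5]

14

Step 1: Sort the data in ascending order: [5, 10, 11, 14, 15, 19, 20]
Step 2: The number of values is n = 7.
Step 3: Since n is odd, the median is the middle value at position 4: 14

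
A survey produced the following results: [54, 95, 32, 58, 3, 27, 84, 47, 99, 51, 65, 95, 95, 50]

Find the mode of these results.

95

Step 1: Count the frequency of each value:
  3: appears 1 time(s)
  27: appears 1 time(s)
  32: appears 1 time(s)
  47: appears 1 time(s)
  50: appears 1 time(s)
  51: appears 1 time(s)
  54: appears 1 time(s)
  58: appears 1 time(s)
  65: appears 1 time(s)
  84: appears 1 time(s)
  95: appears 3 time(s)
  99: appears 1 time(s)
Step 2: The value 95 appears most frequently (3 times).
Step 3: Mode = 95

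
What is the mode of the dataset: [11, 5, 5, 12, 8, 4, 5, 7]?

5

Step 1: Count the frequency of each value:
  4: appears 1 time(s)
  5: appears 3 time(s)
  7: appears 1 time(s)
  8: appears 1 time(s)
  11: appears 1 time(s)
  12: appears 1 time(s)
Step 2: The value 5 appears most frequently (3 times).
Step 3: Mode = 5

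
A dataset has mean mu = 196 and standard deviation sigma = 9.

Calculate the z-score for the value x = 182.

-1.5556

Step 1: Recall the z-score formula: z = (x - mu) / sigma
Step 2: Substitute values: z = (182 - 196) / 9
Step 3: z = -14 / 9 = -1.5556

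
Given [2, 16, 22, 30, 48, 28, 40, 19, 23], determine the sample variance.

180.75

Step 1: Compute the mean: (2 + 16 + 22 + 30 + 48 + 28 + 40 + 19 + 23) / 9 = 25.3333
Step 2: Compute squared deviations from the mean:
  (2 - 25.3333)^2 = 544.4444
  (16 - 25.3333)^2 = 87.1111
  (22 - 25.3333)^2 = 11.1111
  (30 - 25.3333)^2 = 21.7778
  (48 - 25.3333)^2 = 513.7778
  (28 - 25.3333)^2 = 7.1111
  (40 - 25.3333)^2 = 215.1111
  (19 - 25.3333)^2 = 40.1111
  (23 - 25.3333)^2 = 5.4444
Step 3: Sum of squared deviations = 1446
Step 4: Sample variance = 1446 / 8 = 180.75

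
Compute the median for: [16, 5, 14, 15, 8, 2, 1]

8

Step 1: Sort the data in ascending order: [1, 2, 5, 8, 14, 15, 16]
Step 2: The number of values is n = 7.
Step 3: Since n is odd, the median is the middle value at position 4: 8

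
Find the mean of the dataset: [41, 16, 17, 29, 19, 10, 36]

24

Step 1: Sum all values: 41 + 16 + 17 + 29 + 19 + 10 + 36 = 168
Step 2: Count the number of values: n = 7
Step 3: Mean = sum / n = 168 / 7 = 24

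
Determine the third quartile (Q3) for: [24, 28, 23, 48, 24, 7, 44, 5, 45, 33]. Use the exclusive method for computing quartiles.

44.25

Step 1: Sort the data: [5, 7, 23, 24, 24, 28, 33, 44, 45, 48]
Step 2: n = 10
Step 3: Using the exclusive quartile method:
  Q1 = 19
  Q2 (median) = 26
  Q3 = 44.25
  IQR = Q3 - Q1 = 44.25 - 19 = 25.25
Step 4: Q3 = 44.25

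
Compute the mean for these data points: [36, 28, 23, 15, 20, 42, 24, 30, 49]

29.6667

Step 1: Sum all values: 36 + 28 + 23 + 15 + 20 + 42 + 24 + 30 + 49 = 267
Step 2: Count the number of values: n = 9
Step 3: Mean = sum / n = 267 / 9 = 29.6667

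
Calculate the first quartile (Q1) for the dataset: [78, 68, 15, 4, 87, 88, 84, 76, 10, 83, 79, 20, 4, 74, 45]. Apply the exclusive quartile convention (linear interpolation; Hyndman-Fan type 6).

15

Step 1: Sort the data: [4, 4, 10, 15, 20, 45, 68, 74, 76, 78, 79, 83, 84, 87, 88]
Step 2: n = 15
Step 3: Using the exclusive quartile method:
  Q1 = 15
  Q2 (median) = 74
  Q3 = 83
  IQR = Q3 - Q1 = 83 - 15 = 68
Step 4: Q1 = 15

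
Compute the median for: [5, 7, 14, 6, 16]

7

Step 1: Sort the data in ascending order: [5, 6, 7, 14, 16]
Step 2: The number of values is n = 5.
Step 3: Since n is odd, the median is the middle value at position 3: 7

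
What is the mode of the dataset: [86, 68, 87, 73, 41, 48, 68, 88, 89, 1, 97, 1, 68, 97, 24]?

68

Step 1: Count the frequency of each value:
  1: appears 2 time(s)
  24: appears 1 time(s)
  41: appears 1 time(s)
  48: appears 1 time(s)
  68: appears 3 time(s)
  73: appears 1 time(s)
  86: appears 1 time(s)
  87: appears 1 time(s)
  88: appears 1 time(s)
  89: appears 1 time(s)
  97: appears 2 time(s)
Step 2: The value 68 appears most frequently (3 times).
Step 3: Mode = 68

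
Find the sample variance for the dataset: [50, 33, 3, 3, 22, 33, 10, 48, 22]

311.6111

Step 1: Compute the mean: (50 + 33 + 3 + 3 + 22 + 33 + 10 + 48 + 22) / 9 = 24.8889
Step 2: Compute squared deviations from the mean:
  (50 - 24.8889)^2 = 630.5679
  (33 - 24.8889)^2 = 65.7901
  (3 - 24.8889)^2 = 479.1235
  (3 - 24.8889)^2 = 479.1235
  (22 - 24.8889)^2 = 8.3457
  (33 - 24.8889)^2 = 65.7901
  (10 - 24.8889)^2 = 221.679
  (48 - 24.8889)^2 = 534.1235
  (22 - 24.8889)^2 = 8.3457
Step 3: Sum of squared deviations = 2492.8889
Step 4: Sample variance = 2492.8889 / 8 = 311.6111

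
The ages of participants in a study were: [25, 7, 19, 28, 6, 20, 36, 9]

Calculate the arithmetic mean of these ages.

18.75

Step 1: Sum all values: 25 + 7 + 19 + 28 + 6 + 20 + 36 + 9 = 150
Step 2: Count the number of values: n = 8
Step 3: Mean = sum / n = 150 / 8 = 18.75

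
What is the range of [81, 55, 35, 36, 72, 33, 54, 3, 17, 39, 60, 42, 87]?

84

Step 1: Identify the maximum value: max = 87
Step 2: Identify the minimum value: min = 3
Step 3: Range = max - min = 87 - 3 = 84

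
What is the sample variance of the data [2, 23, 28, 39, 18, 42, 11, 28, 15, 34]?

161.3333

Step 1: Compute the mean: (2 + 23 + 28 + 39 + 18 + 42 + 11 + 28 + 15 + 34) / 10 = 24
Step 2: Compute squared deviations from the mean:
  (2 - 24)^2 = 484
  (23 - 24)^2 = 1
  (28 - 24)^2 = 16
  (39 - 24)^2 = 225
  (18 - 24)^2 = 36
  (42 - 24)^2 = 324
  (11 - 24)^2 = 169
  (28 - 24)^2 = 16
  (15 - 24)^2 = 81
  (34 - 24)^2 = 100
Step 3: Sum of squared deviations = 1452
Step 4: Sample variance = 1452 / 9 = 161.3333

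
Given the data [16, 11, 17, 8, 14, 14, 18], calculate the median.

14

Step 1: Sort the data in ascending order: [8, 11, 14, 14, 16, 17, 18]
Step 2: The number of values is n = 7.
Step 3: Since n is odd, the median is the middle value at position 4: 14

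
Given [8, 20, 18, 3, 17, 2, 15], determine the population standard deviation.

6.875

Step 1: Compute the mean: 11.8571
Step 2: Sum of squared deviations from the mean: 330.8571
Step 3: Population variance = 330.8571 / 7 = 47.2653
Step 4: Standard deviation = sqrt(47.2653) = 6.875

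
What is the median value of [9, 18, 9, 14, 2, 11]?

10

Step 1: Sort the data in ascending order: [2, 9, 9, 11, 14, 18]
Step 2: The number of values is n = 6.
Step 3: Since n is even, the median is the average of positions 3 and 4:
  Median = (9 + 11) / 2 = 10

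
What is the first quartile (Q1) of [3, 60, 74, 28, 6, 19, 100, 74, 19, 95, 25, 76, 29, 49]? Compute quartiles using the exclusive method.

19

Step 1: Sort the data: [3, 6, 19, 19, 25, 28, 29, 49, 60, 74, 74, 76, 95, 100]
Step 2: n = 14
Step 3: Using the exclusive quartile method:
  Q1 = 19
  Q2 (median) = 39
  Q3 = 74.5
  IQR = Q3 - Q1 = 74.5 - 19 = 55.5
Step 4: Q1 = 19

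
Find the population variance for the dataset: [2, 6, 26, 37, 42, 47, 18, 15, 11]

233.7778

Step 1: Compute the mean: (2 + 6 + 26 + 37 + 42 + 47 + 18 + 15 + 11) / 9 = 22.6667
Step 2: Compute squared deviations from the mean:
  (2 - 22.6667)^2 = 427.1111
  (6 - 22.6667)^2 = 277.7778
  (26 - 22.6667)^2 = 11.1111
  (37 - 22.6667)^2 = 205.4444
  (42 - 22.6667)^2 = 373.7778
  (47 - 22.6667)^2 = 592.1111
  (18 - 22.6667)^2 = 21.7778
  (15 - 22.6667)^2 = 58.7778
  (11 - 22.6667)^2 = 136.1111
Step 3: Sum of squared deviations = 2104
Step 4: Population variance = 2104 / 9 = 233.7778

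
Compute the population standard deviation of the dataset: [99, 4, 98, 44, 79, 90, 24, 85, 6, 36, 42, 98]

35.0954

Step 1: Compute the mean: 58.75
Step 2: Sum of squared deviations from the mean: 14780.25
Step 3: Population variance = 14780.25 / 12 = 1231.6875
Step 4: Standard deviation = sqrt(1231.6875) = 35.0954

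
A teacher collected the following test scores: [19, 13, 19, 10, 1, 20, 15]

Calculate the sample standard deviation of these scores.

6.7436

Step 1: Compute the mean: 13.8571
Step 2: Sum of squared deviations from the mean: 272.8571
Step 3: Sample variance = 272.8571 / 6 = 45.4762
Step 4: Standard deviation = sqrt(45.4762) = 6.7436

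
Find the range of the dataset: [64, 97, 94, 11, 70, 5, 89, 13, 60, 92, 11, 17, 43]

92

Step 1: Identify the maximum value: max = 97
Step 2: Identify the minimum value: min = 5
Step 3: Range = max - min = 97 - 5 = 92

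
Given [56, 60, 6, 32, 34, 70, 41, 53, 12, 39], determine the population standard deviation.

19.4064

Step 1: Compute the mean: 40.3
Step 2: Sum of squared deviations from the mean: 3766.1
Step 3: Population variance = 3766.1 / 10 = 376.61
Step 4: Standard deviation = sqrt(376.61) = 19.4064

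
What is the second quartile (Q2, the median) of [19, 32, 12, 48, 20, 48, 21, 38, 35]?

32

Step 1: Sort the data: [12, 19, 20, 21, 32, 35, 38, 48, 48]
Step 2: n = 9
Step 3: Q2 is the median. Since n is odd, it is the middle value at position 5: 32
Step 4: Q2 = 32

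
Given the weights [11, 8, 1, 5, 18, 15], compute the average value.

9.6667

Step 1: Sum all values: 11 + 8 + 1 + 5 + 18 + 15 = 58
Step 2: Count the number of values: n = 6
Step 3: Mean = sum / n = 58 / 6 = 9.6667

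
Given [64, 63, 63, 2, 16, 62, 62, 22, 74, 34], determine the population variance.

575.36

Step 1: Compute the mean: (64 + 63 + 63 + 2 + 16 + 62 + 62 + 22 + 74 + 34) / 10 = 46.2
Step 2: Compute squared deviations from the mean:
  (64 - 46.2)^2 = 316.84
  (63 - 46.2)^2 = 282.24
  (63 - 46.2)^2 = 282.24
  (2 - 46.2)^2 = 1953.64
  (16 - 46.2)^2 = 912.04
  (62 - 46.2)^2 = 249.64
  (62 - 46.2)^2 = 249.64
  (22 - 46.2)^2 = 585.64
  (74 - 46.2)^2 = 772.84
  (34 - 46.2)^2 = 148.84
Step 3: Sum of squared deviations = 5753.6
Step 4: Population variance = 5753.6 / 10 = 575.36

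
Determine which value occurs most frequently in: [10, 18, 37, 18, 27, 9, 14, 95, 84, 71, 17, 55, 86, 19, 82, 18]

18

Step 1: Count the frequency of each value:
  9: appears 1 time(s)
  10: appears 1 time(s)
  14: appears 1 time(s)
  17: appears 1 time(s)
  18: appears 3 time(s)
  19: appears 1 time(s)
  27: appears 1 time(s)
  37: appears 1 time(s)
  55: appears 1 time(s)
  71: appears 1 time(s)
  82: appears 1 time(s)
  84: appears 1 time(s)
  86: appears 1 time(s)
  95: appears 1 time(s)
Step 2: The value 18 appears most frequently (3 times).
Step 3: Mode = 18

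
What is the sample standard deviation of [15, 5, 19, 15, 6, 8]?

5.7504

Step 1: Compute the mean: 11.3333
Step 2: Sum of squared deviations from the mean: 165.3333
Step 3: Sample variance = 165.3333 / 5 = 33.0667
Step 4: Standard deviation = sqrt(33.0667) = 5.7504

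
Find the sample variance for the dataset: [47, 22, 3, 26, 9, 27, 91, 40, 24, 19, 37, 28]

505.9015

Step 1: Compute the mean: (47 + 22 + 3 + 26 + 9 + 27 + 91 + 40 + 24 + 19 + 37 + 28) / 12 = 31.0833
Step 2: Compute squared deviations from the mean:
  (47 - 31.0833)^2 = 253.3403
  (22 - 31.0833)^2 = 82.5069
  (3 - 31.0833)^2 = 788.6736
  (26 - 31.0833)^2 = 25.8403
  (9 - 31.0833)^2 = 487.6736
  (27 - 31.0833)^2 = 16.6736
  (91 - 31.0833)^2 = 3590.0069
  (40 - 31.0833)^2 = 79.5069
  (24 - 31.0833)^2 = 50.1736
  (19 - 31.0833)^2 = 146.0069
  (37 - 31.0833)^2 = 35.0069
  (28 - 31.0833)^2 = 9.5069
Step 3: Sum of squared deviations = 5564.9167
Step 4: Sample variance = 5564.9167 / 11 = 505.9015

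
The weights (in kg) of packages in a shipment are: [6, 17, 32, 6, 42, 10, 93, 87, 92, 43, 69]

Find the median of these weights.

42

Step 1: Sort the data in ascending order: [6, 6, 10, 17, 32, 42, 43, 69, 87, 92, 93]
Step 2: The number of values is n = 11.
Step 3: Since n is odd, the median is the middle value at position 6: 42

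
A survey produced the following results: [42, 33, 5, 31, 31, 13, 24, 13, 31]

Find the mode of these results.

31

Step 1: Count the frequency of each value:
  5: appears 1 time(s)
  13: appears 2 time(s)
  24: appears 1 time(s)
  31: appears 3 time(s)
  33: appears 1 time(s)
  42: appears 1 time(s)
Step 2: The value 31 appears most frequently (3 times).
Step 3: Mode = 31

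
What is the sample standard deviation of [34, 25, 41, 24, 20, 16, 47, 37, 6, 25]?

12.3401

Step 1: Compute the mean: 27.5
Step 2: Sum of squared deviations from the mean: 1370.5
Step 3: Sample variance = 1370.5 / 9 = 152.2778
Step 4: Standard deviation = sqrt(152.2778) = 12.3401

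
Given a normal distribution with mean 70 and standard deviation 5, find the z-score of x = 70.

0

Step 1: Recall the z-score formula: z = (x - mu) / sigma
Step 2: Substitute values: z = (70 - 70) / 5
Step 3: z = 0 / 5 = 0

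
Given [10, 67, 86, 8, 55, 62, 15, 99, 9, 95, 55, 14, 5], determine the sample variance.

1284.9231

Step 1: Compute the mean: (10 + 67 + 86 + 8 + 55 + 62 + 15 + 99 + 9 + 95 + 55 + 14 + 5) / 13 = 44.6154
Step 2: Compute squared deviations from the mean:
  (10 - 44.6154)^2 = 1198.2249
  (67 - 44.6154)^2 = 501.071
  (86 - 44.6154)^2 = 1712.6864
  (8 - 44.6154)^2 = 1340.6864
  (55 - 44.6154)^2 = 107.8402
  (62 - 44.6154)^2 = 302.2249
  (15 - 44.6154)^2 = 877.071
  (99 - 44.6154)^2 = 2957.6864
  (9 - 44.6154)^2 = 1268.4556
  (95 - 44.6154)^2 = 2538.6095
  (55 - 44.6154)^2 = 107.8402
  (14 - 44.6154)^2 = 937.3018
  (5 - 44.6154)^2 = 1569.3787
Step 3: Sum of squared deviations = 15419.0769
Step 4: Sample variance = 15419.0769 / 12 = 1284.9231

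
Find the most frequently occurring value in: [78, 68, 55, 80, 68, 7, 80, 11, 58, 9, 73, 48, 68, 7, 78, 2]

68

Step 1: Count the frequency of each value:
  2: appears 1 time(s)
  7: appears 2 time(s)
  9: appears 1 time(s)
  11: appears 1 time(s)
  48: appears 1 time(s)
  55: appears 1 time(s)
  58: appears 1 time(s)
  68: appears 3 time(s)
  73: appears 1 time(s)
  78: appears 2 time(s)
  80: appears 2 time(s)
Step 2: The value 68 appears most frequently (3 times).
Step 3: Mode = 68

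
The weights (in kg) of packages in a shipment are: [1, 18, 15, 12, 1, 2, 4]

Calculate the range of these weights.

17

Step 1: Identify the maximum value: max = 18
Step 2: Identify the minimum value: min = 1
Step 3: Range = max - min = 18 - 1 = 17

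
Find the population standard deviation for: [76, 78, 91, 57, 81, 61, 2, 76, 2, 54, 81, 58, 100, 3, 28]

31.7802

Step 1: Compute the mean: 56.5333
Step 2: Sum of squared deviations from the mean: 15149.7333
Step 3: Population variance = 15149.7333 / 15 = 1009.9822
Step 4: Standard deviation = sqrt(1009.9822) = 31.7802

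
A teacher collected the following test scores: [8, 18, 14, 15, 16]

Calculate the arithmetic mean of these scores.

14.2

Step 1: Sum all values: 8 + 18 + 14 + 15 + 16 = 71
Step 2: Count the number of values: n = 5
Step 3: Mean = sum / n = 71 / 5 = 14.2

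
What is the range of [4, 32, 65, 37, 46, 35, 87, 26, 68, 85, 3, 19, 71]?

84

Step 1: Identify the maximum value: max = 87
Step 2: Identify the minimum value: min = 3
Step 3: Range = max - min = 87 - 3 = 84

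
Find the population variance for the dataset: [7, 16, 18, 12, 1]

38.16

Step 1: Compute the mean: (7 + 16 + 18 + 12 + 1) / 5 = 10.8
Step 2: Compute squared deviations from the mean:
  (7 - 10.8)^2 = 14.44
  (16 - 10.8)^2 = 27.04
  (18 - 10.8)^2 = 51.84
  (12 - 10.8)^2 = 1.44
  (1 - 10.8)^2 = 96.04
Step 3: Sum of squared deviations = 190.8
Step 4: Population variance = 190.8 / 5 = 38.16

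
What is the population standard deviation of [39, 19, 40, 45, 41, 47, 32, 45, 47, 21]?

9.7898

Step 1: Compute the mean: 37.6
Step 2: Sum of squared deviations from the mean: 958.4
Step 3: Population variance = 958.4 / 10 = 95.84
Step 4: Standard deviation = sqrt(95.84) = 9.7898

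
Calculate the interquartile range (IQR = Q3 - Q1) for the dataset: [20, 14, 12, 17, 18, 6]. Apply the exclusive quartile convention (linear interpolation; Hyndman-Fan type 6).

8

Step 1: Sort the data: [6, 12, 14, 17, 18, 20]
Step 2: n = 6
Step 3: Using the exclusive quartile method:
  Q1 = 10.5
  Q2 (median) = 15.5
  Q3 = 18.5
  IQR = Q3 - Q1 = 18.5 - 10.5 = 8
Step 4: IQR = 8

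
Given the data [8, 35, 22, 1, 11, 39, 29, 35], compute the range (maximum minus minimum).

38

Step 1: Identify the maximum value: max = 39
Step 2: Identify the minimum value: min = 1
Step 3: Range = max - min = 39 - 1 = 38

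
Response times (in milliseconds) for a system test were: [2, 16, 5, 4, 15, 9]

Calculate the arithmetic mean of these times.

8.5

Step 1: Sum all values: 2 + 16 + 5 + 4 + 15 + 9 = 51
Step 2: Count the number of values: n = 6
Step 3: Mean = sum / n = 51 / 6 = 8.5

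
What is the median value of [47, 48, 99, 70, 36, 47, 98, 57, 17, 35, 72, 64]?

52.5

Step 1: Sort the data in ascending order: [17, 35, 36, 47, 47, 48, 57, 64, 70, 72, 98, 99]
Step 2: The number of values is n = 12.
Step 3: Since n is even, the median is the average of positions 6 and 7:
  Median = (48 + 57) / 2 = 52.5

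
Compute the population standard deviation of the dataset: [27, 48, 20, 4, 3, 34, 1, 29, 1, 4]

15.9653

Step 1: Compute the mean: 17.1
Step 2: Sum of squared deviations from the mean: 2548.9
Step 3: Population variance = 2548.9 / 10 = 254.89
Step 4: Standard deviation = sqrt(254.89) = 15.9653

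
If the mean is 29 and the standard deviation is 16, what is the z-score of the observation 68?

2.4375

Step 1: Recall the z-score formula: z = (x - mu) / sigma
Step 2: Substitute values: z = (68 - 29) / 16
Step 3: z = 39 / 16 = 2.4375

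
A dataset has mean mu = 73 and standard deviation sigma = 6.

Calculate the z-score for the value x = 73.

0

Step 1: Recall the z-score formula: z = (x - mu) / sigma
Step 2: Substitute values: z = (73 - 73) / 6
Step 3: z = 0 / 6 = 0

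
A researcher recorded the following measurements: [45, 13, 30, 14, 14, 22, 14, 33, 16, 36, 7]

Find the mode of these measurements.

14

Step 1: Count the frequency of each value:
  7: appears 1 time(s)
  13: appears 1 time(s)
  14: appears 3 time(s)
  16: appears 1 time(s)
  22: appears 1 time(s)
  30: appears 1 time(s)
  33: appears 1 time(s)
  36: appears 1 time(s)
  45: appears 1 time(s)
Step 2: The value 14 appears most frequently (3 times).
Step 3: Mode = 14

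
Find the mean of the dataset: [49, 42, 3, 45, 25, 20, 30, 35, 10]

28.7778

Step 1: Sum all values: 49 + 42 + 3 + 45 + 25 + 20 + 30 + 35 + 10 = 259
Step 2: Count the number of values: n = 9
Step 3: Mean = sum / n = 259 / 9 = 28.7778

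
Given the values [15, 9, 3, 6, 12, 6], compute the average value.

8.5

Step 1: Sum all values: 15 + 9 + 3 + 6 + 12 + 6 = 51
Step 2: Count the number of values: n = 6
Step 3: Mean = sum / n = 51 / 6 = 8.5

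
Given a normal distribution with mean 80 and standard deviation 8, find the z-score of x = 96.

2

Step 1: Recall the z-score formula: z = (x - mu) / sigma
Step 2: Substitute values: z = (96 - 80) / 8
Step 3: z = 16 / 8 = 2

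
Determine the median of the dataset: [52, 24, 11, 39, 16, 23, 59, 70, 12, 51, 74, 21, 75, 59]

45

Step 1: Sort the data in ascending order: [11, 12, 16, 21, 23, 24, 39, 51, 52, 59, 59, 70, 74, 75]
Step 2: The number of values is n = 14.
Step 3: Since n is even, the median is the average of positions 7 and 8:
  Median = (39 + 51) / 2 = 45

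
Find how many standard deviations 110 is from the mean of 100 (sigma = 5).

2

Step 1: Recall the z-score formula: z = (x - mu) / sigma
Step 2: Substitute values: z = (110 - 100) / 5
Step 3: z = 10 / 5 = 2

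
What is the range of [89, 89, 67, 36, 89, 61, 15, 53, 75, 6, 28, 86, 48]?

83

Step 1: Identify the maximum value: max = 89
Step 2: Identify the minimum value: min = 6
Step 3: Range = max - min = 89 - 6 = 83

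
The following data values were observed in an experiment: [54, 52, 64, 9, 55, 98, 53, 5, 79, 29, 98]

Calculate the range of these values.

93

Step 1: Identify the maximum value: max = 98
Step 2: Identify the minimum value: min = 5
Step 3: Range = max - min = 98 - 5 = 93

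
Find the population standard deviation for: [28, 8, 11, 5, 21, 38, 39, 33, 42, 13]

13.2575

Step 1: Compute the mean: 23.8
Step 2: Sum of squared deviations from the mean: 1757.6
Step 3: Population variance = 1757.6 / 10 = 175.76
Step 4: Standard deviation = sqrt(175.76) = 13.2575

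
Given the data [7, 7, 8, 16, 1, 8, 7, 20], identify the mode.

7

Step 1: Count the frequency of each value:
  1: appears 1 time(s)
  7: appears 3 time(s)
  8: appears 2 time(s)
  16: appears 1 time(s)
  20: appears 1 time(s)
Step 2: The value 7 appears most frequently (3 times).
Step 3: Mode = 7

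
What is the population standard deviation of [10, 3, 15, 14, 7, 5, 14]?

4.463

Step 1: Compute the mean: 9.7143
Step 2: Sum of squared deviations from the mean: 139.4286
Step 3: Population variance = 139.4286 / 7 = 19.9184
Step 4: Standard deviation = sqrt(19.9184) = 4.463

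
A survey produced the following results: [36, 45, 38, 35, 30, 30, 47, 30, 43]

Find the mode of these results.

30

Step 1: Count the frequency of each value:
  30: appears 3 time(s)
  35: appears 1 time(s)
  36: appears 1 time(s)
  38: appears 1 time(s)
  43: appears 1 time(s)
  45: appears 1 time(s)
  47: appears 1 time(s)
Step 2: The value 30 appears most frequently (3 times).
Step 3: Mode = 30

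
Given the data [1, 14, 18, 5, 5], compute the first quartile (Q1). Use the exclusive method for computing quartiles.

3

Step 1: Sort the data: [1, 5, 5, 14, 18]
Step 2: n = 5
Step 3: Using the exclusive quartile method:
  Q1 = 3
  Q2 (median) = 5
  Q3 = 16
  IQR = Q3 - Q1 = 16 - 3 = 13
Step 4: Q1 = 3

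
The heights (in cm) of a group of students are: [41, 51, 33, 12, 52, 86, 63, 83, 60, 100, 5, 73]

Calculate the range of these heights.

95

Step 1: Identify the maximum value: max = 100
Step 2: Identify the minimum value: min = 5
Step 3: Range = max - min = 100 - 5 = 95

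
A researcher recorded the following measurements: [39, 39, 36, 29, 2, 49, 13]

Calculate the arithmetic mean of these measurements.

29.5714

Step 1: Sum all values: 39 + 39 + 36 + 29 + 2 + 49 + 13 = 207
Step 2: Count the number of values: n = 7
Step 3: Mean = sum / n = 207 / 7 = 29.5714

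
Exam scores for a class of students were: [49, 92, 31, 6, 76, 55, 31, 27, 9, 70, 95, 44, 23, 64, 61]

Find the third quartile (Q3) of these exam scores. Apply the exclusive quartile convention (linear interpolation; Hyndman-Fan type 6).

70

Step 1: Sort the data: [6, 9, 23, 27, 31, 31, 44, 49, 55, 61, 64, 70, 76, 92, 95]
Step 2: n = 15
Step 3: Using the exclusive quartile method:
  Q1 = 27
  Q2 (median) = 49
  Q3 = 70
  IQR = Q3 - Q1 = 70 - 27 = 43
Step 4: Q3 = 70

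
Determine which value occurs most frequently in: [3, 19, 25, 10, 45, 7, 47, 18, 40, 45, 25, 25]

25

Step 1: Count the frequency of each value:
  3: appears 1 time(s)
  7: appears 1 time(s)
  10: appears 1 time(s)
  18: appears 1 time(s)
  19: appears 1 time(s)
  25: appears 3 time(s)
  40: appears 1 time(s)
  45: appears 2 time(s)
  47: appears 1 time(s)
Step 2: The value 25 appears most frequently (3 times).
Step 3: Mode = 25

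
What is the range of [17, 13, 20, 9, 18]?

11

Step 1: Identify the maximum value: max = 20
Step 2: Identify the minimum value: min = 9
Step 3: Range = max - min = 20 - 9 = 11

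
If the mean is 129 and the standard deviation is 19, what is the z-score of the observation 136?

0.3684

Step 1: Recall the z-score formula: z = (x - mu) / sigma
Step 2: Substitute values: z = (136 - 129) / 19
Step 3: z = 7 / 19 = 0.3684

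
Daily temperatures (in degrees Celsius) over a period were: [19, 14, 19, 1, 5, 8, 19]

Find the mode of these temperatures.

19

Step 1: Count the frequency of each value:
  1: appears 1 time(s)
  5: appears 1 time(s)
  8: appears 1 time(s)
  14: appears 1 time(s)
  19: appears 3 time(s)
Step 2: The value 19 appears most frequently (3 times).
Step 3: Mode = 19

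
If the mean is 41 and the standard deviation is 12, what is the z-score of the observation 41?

0

Step 1: Recall the z-score formula: z = (x - mu) / sigma
Step 2: Substitute values: z = (41 - 41) / 12
Step 3: z = 0 / 12 = 0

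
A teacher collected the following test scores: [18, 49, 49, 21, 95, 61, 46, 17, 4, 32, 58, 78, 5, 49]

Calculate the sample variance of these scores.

725.956

Step 1: Compute the mean: (18 + 49 + 49 + 21 + 95 + 61 + 46 + 17 + 4 + 32 + 58 + 78 + 5 + 49) / 14 = 41.5714
Step 2: Compute squared deviations from the mean:
  (18 - 41.5714)^2 = 555.6122
  (49 - 41.5714)^2 = 55.1837
  (49 - 41.5714)^2 = 55.1837
  (21 - 41.5714)^2 = 423.1837
  (95 - 41.5714)^2 = 2854.6122
  (61 - 41.5714)^2 = 377.4694
  (46 - 41.5714)^2 = 19.6122
  (17 - 41.5714)^2 = 603.7551
  (4 - 41.5714)^2 = 1411.6122
  (32 - 41.5714)^2 = 91.6122
  (58 - 41.5714)^2 = 269.898
  (78 - 41.5714)^2 = 1327.0408
  (5 - 41.5714)^2 = 1337.4694
  (49 - 41.5714)^2 = 55.1837
Step 3: Sum of squared deviations = 9437.4286
Step 4: Sample variance = 9437.4286 / 13 = 725.956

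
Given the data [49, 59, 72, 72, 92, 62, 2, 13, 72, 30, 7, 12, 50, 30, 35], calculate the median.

49

Step 1: Sort the data in ascending order: [2, 7, 12, 13, 30, 30, 35, 49, 50, 59, 62, 72, 72, 72, 92]
Step 2: The number of values is n = 15.
Step 3: Since n is odd, the median is the middle value at position 8: 49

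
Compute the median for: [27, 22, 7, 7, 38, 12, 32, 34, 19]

22

Step 1: Sort the data in ascending order: [7, 7, 12, 19, 22, 27, 32, 34, 38]
Step 2: The number of values is n = 9.
Step 3: Since n is odd, the median is the middle value at position 5: 22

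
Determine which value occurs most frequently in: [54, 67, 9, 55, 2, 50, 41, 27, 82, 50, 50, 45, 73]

50

Step 1: Count the frequency of each value:
  2: appears 1 time(s)
  9: appears 1 time(s)
  27: appears 1 time(s)
  41: appears 1 time(s)
  45: appears 1 time(s)
  50: appears 3 time(s)
  54: appears 1 time(s)
  55: appears 1 time(s)
  67: appears 1 time(s)
  73: appears 1 time(s)
  82: appears 1 time(s)
Step 2: The value 50 appears most frequently (3 times).
Step 3: Mode = 50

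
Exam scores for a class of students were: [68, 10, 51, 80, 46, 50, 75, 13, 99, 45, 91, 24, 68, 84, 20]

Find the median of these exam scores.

51

Step 1: Sort the data in ascending order: [10, 13, 20, 24, 45, 46, 50, 51, 68, 68, 75, 80, 84, 91, 99]
Step 2: The number of values is n = 15.
Step 3: Since n is odd, the median is the middle value at position 8: 51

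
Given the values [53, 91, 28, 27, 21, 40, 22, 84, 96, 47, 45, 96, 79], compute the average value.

56.0769

Step 1: Sum all values: 53 + 91 + 28 + 27 + 21 + 40 + 22 + 84 + 96 + 47 + 45 + 96 + 79 = 729
Step 2: Count the number of values: n = 13
Step 3: Mean = sum / n = 729 / 13 = 56.0769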